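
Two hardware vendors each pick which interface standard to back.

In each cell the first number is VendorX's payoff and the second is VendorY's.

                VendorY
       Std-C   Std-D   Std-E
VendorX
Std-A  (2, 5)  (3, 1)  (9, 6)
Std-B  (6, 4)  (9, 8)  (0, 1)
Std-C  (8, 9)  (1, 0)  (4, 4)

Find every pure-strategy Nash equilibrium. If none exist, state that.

For each strategy profile, look for a profitable unilateral deviation.
(Std-A, Std-C): VendorX can switch to Std-B (2 → 6). Not NE.
(Std-A, Std-D): VendorX can switch to Std-B (3 → 9). Not NE.
(Std-A, Std-E): VendorX gets 9, best alternative 4; VendorY gets 6, best alternative 5. No profitable deviation — NE.
(Std-B, Std-C): VendorX can switch to Std-C (6 → 8). Not NE.
(Std-B, Std-D): VendorX gets 9, best alternative 3; VendorY gets 8, best alternative 4. No profitable deviation — NE.
(Std-B, Std-E): VendorX can switch to Std-A (0 → 9). Not NE.
(Std-C, Std-C): VendorX gets 8, best alternative 6; VendorY gets 9, best alternative 4. No profitable deviation — NE.
(Std-C, Std-D): VendorX can switch to Std-A (1 → 3). Not NE.
(Std-C, Std-E): VendorX can switch to Std-A (4 → 9). Not NE.

(Std-A, Std-E); (Std-B, Std-D); (Std-C, Std-C)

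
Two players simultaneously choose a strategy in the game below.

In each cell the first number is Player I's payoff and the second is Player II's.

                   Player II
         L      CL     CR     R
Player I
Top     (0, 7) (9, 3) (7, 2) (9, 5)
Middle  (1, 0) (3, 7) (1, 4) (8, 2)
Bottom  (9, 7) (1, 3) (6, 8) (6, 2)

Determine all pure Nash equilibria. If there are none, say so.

Player I against L: payoffs 0, 1, 9 → best response Bottom.
Player I against CL: payoffs 9, 3, 1 → best response Top.
Player I against CR: payoffs 7, 1, 6 → best response Top.
Player I against R: payoffs 9, 8, 6 → best response Top.
Player II against Top: payoffs 7, 3, 2, 5 → best response L.
Player II against Middle: payoffs 0, 7, 4, 2 → best response CL.
Player II against Bottom: payoffs 7, 3, 8, 2 → best response CR.
No profile is a mutual best response for all players.

none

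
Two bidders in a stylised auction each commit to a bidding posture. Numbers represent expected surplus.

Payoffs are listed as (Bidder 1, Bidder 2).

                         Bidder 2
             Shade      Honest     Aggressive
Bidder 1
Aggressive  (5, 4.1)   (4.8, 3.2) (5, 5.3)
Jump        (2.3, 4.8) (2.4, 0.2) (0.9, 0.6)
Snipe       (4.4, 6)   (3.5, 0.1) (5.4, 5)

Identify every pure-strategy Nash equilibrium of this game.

Bidder 1 against Shade: payoffs 5, 2.3, 4.4 → best response Aggressive.
Bidder 1 against Honest: payoffs 4.8, 2.4, 3.5 → best response Aggressive.
Bidder 1 against Aggressive: payoffs 5, 0.9, 5.4 → best response Snipe.
Bidder 2 against Aggressive: payoffs 4.1, 3.2, 5.3 → best response Aggressive.
Bidder 2 against Jump: payoffs 4.8, 0.2, 0.6 → best response Shade.
Bidder 2 against Snipe: payoffs 6, 0.1, 5 → best response Shade.
No profile is a mutual best response for all players.

There is no pure-strategy Nash equilibrium.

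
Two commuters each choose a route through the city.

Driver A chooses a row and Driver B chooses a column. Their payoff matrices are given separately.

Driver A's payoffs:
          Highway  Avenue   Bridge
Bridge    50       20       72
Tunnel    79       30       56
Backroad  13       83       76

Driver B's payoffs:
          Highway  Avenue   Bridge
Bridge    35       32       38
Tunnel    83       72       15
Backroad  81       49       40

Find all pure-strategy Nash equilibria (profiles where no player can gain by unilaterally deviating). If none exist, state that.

(Tunnel, Highway)

Driver A against Highway: payoffs 50, 79, 13 → best response Tunnel.
Driver A against Avenue: payoffs 20, 30, 83 → best response Backroad.
Driver A against Bridge: payoffs 72, 56, 76 → best response Backroad.
Driver B against Bridge: payoffs 35, 32, 38 → best response Bridge.
Driver B against Tunnel: payoffs 83, 72, 15 → best response Highway.
Driver B against Backroad: payoffs 81, 49, 40 → best response Highway.
Mutual best responses: (Tunnel, Highway).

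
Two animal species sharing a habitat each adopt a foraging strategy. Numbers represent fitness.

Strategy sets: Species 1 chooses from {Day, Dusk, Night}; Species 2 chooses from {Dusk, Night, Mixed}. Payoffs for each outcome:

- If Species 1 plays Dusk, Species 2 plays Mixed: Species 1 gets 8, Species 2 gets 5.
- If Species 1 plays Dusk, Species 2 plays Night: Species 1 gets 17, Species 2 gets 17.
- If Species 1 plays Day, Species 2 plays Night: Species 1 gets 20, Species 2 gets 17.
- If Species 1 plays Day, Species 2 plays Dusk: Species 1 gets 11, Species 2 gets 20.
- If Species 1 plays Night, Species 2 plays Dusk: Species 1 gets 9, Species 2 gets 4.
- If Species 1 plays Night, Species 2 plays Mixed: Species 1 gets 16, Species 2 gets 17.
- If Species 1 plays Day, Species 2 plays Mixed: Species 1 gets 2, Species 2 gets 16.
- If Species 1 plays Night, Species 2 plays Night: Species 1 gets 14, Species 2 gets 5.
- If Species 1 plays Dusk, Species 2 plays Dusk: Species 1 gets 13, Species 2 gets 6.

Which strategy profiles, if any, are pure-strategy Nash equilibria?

(Night, Mixed)

(Day, Dusk): Species 1 can switch to Dusk (11 → 13). Not NE.
(Day, Night): Species 2 can switch to Dusk (17 → 20). Not NE.
(Day, Mixed): Species 1 can switch to Dusk (2 → 8). Not NE.
(Dusk, Dusk): Species 2 can switch to Night (6 → 17). Not NE.
(Dusk, Night): Species 1 can switch to Day (17 → 20). Not NE.
(Dusk, Mixed): Species 1 can switch to Night (8 → 16). Not NE.
(Night, Dusk): Species 1 can switch to Day (9 → 11). Not NE.
(Night, Night): Species 1 can switch to Day (14 → 20). Not NE.
(Night, Mixed): Species 1 gets 16, best alternative 8; Species 2 gets 17, best alternative 5. No profitable deviation — NE.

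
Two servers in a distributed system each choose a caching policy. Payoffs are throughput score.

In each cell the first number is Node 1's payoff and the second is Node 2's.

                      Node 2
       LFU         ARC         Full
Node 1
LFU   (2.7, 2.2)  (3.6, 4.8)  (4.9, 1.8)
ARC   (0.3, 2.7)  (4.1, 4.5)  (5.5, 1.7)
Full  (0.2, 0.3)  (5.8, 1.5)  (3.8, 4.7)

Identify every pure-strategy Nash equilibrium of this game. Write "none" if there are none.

Node 1 against LFU: payoffs 2.7, 0.3, 0.2 → best response LFU.
Node 1 against ARC: payoffs 3.6, 4.1, 5.8 → best response Full.
Node 1 against Full: payoffs 4.9, 5.5, 3.8 → best response ARC.
Node 2 against LFU: payoffs 2.2, 4.8, 1.8 → best response ARC.
Node 2 against ARC: payoffs 2.7, 4.5, 1.7 → best response ARC.
Node 2 against Full: payoffs 0.3, 1.5, 4.7 → best response Full.
No profile is a mutual best response for all players.

This game has no pure Nash equilibrium.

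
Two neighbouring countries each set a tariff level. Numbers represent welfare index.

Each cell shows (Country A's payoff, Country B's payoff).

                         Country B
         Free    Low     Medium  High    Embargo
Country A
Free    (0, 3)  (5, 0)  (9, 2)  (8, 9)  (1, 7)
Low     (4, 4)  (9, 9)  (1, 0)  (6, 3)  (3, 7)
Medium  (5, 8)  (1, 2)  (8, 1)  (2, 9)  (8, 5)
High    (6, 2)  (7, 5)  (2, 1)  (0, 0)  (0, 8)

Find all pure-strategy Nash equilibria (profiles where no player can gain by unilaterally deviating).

(Free, High); (Low, Low)

(Free, Free): Country A can switch to Low (0 → 4). Not NE.
(Free, Low): Country A can switch to Low (5 → 9). Not NE.
(Free, Medium): Country B can switch to Free (2 → 3). Not NE.
(Free, High): Country A gets 8, best alternative 6; Country B gets 9, best alternative 7. No profitable deviation — NE.
(Free, Embargo): Country A can switch to Low (1 → 3). Not NE.
(Low, Free): Country A can switch to Medium (4 → 5). Not NE.
(Low, Low): Country A gets 9, best alternative 7; Country B gets 9, best alternative 7. No profitable deviation — NE.
(Low, Medium): Country A can switch to Free (1 → 9). Not NE.
(The remaining 12 profiles each have a profitable deviation by the same check.)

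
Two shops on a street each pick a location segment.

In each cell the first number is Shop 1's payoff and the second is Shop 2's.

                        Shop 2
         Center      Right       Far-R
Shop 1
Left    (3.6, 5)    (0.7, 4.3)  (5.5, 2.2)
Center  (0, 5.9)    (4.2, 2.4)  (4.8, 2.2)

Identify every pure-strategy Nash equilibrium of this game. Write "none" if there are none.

(Left, Center): Shop 1 gets 3.6, best alternative 0; Shop 2 gets 5, best alternative 4.3. No profitable deviation — NE.
(Left, Right): Shop 1 can switch to Center (0.7 → 4.2). Not NE.
(Left, Far-R): Shop 2 can switch to Center (2.2 → 5). Not NE.
(Center, Center): Shop 1 can switch to Left (0 → 3.6). Not NE.
(Center, Right): Shop 2 can switch to Center (2.4 → 5.9). Not NE.
(Center, Far-R): Shop 1 can switch to Left (4.8 → 5.5). Not NE.

(Left, Center)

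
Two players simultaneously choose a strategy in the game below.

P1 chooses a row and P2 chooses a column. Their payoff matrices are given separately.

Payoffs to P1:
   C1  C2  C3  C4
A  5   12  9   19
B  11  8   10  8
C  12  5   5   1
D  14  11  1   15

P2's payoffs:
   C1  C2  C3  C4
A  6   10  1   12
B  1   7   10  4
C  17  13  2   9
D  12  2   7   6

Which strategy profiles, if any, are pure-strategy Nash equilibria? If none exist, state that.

Pure-strategy Nash equilibria: (A, C4); (B, C3); (D, C1)

For each strategy profile, look for a profitable unilateral deviation.
(A, C1): P1 can switch to B (5 → 11). Not NE.
(A, C2): P2 can switch to C4 (10 → 12). Not NE.
(A, C3): P1 can switch to B (9 → 10). Not NE.
(A, C4): P1 gets 19, best alternative 15; P2 gets 12, best alternative 10. No profitable deviation — NE.
(B, C1): P1 can switch to C (11 → 12). Not NE.
(B, C2): P1 can switch to A (8 → 12). Not NE.
(B, C3): P1 gets 10, best alternative 9; P2 gets 10, best alternative 7. No profitable deviation — NE.
(B, C4): P1 can switch to A (8 → 19). Not NE.
(C, C1): P1 can switch to D (12 → 14). Not NE.
(C, C2): P1 can switch to A (5 → 12). Not NE.
(D, C1): P1 gets 14, best alternative 12; P2 gets 12, best alternative 7. No profitable deviation — NE.
(The remaining 5 profiles each have a profitable deviation by the same check.)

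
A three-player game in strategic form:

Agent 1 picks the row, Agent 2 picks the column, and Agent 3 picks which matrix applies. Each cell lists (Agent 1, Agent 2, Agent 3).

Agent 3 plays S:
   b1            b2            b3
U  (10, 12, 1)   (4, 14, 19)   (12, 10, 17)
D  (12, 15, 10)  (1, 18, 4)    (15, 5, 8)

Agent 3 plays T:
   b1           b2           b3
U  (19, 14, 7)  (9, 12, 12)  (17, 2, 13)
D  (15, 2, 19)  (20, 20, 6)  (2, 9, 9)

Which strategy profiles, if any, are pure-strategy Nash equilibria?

Pure-strategy Nash equilibria: (U, b1, T), (U, b2, S), (D, b2, T)

Agent 1 against (b1, S): payoffs 10, 12 → best response D.
Agent 1 against (b1, T): payoffs 19, 15 → best response U.
Agent 1 against (b2, S): payoffs 4, 1 → best response U.
Agent 1 against (b2, T): payoffs 9, 20 → best response D.
Agent 1 against (b3, S): payoffs 12, 15 → best response D.
Agent 1 against (b3, T): payoffs 17, 2 → best response U.
Agent 2 against (U, S): payoffs 12, 14, 10 → best response b2.
Agent 2 against (U, T): payoffs 14, 12, 2 → best response b1.
Agent 2 against (D, S): payoffs 15, 18, 5 → best response b2.
Agent 2 against (D, T): payoffs 2, 20, 9 → best response b2.
Agent 3 against (U, b1): payoffs 1, 7 → best response T.
Agent 3 against (U, b2): payoffs 19, 12 → best response S.
Agent 3 against (U, b3): payoffs 17, 13 → best response S.
Agent 3 against (D, b1): payoffs 10, 19 → best response T.
Agent 3 against (D, b2): payoffs 4, 6 → best response T.
Agent 3 against (D, b3): payoffs 8, 9 → best response T.
Mutual best responses: (U, b1, T); (U, b2, S); (D, b2, T).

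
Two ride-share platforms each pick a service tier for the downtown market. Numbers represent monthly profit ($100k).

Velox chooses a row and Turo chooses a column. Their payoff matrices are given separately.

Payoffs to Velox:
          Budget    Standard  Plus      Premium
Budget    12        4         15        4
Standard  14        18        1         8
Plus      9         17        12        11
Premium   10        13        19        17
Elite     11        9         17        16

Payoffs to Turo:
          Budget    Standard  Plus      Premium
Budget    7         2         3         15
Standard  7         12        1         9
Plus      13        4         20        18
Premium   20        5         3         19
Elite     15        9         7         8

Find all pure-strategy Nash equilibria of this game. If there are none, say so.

Mark each player's best response to every combination of opponents' strategies; a profile where every player is best-responding is a pure Nash equilibrium.
Velox against Budget: payoffs 12, 14, 9, 10, 11 → best response Standard.
Velox against Standard: payoffs 4, 18, 17, 13, 9 → best response Standard.
Velox against Plus: payoffs 15, 1, 12, 19, 17 → best response Premium.
Velox against Premium: payoffs 4, 8, 11, 17, 16 → best response Premium.
Turo against Budget: payoffs 7, 2, 3, 15 → best response Premium.
Turo against Standard: payoffs 7, 12, 1, 9 → best response Standard.
Turo against Plus: payoffs 13, 4, 20, 18 → best response Plus.
Turo against Premium: payoffs 20, 5, 3, 19 → best response Budget.
Turo against Elite: payoffs 15, 9, 7, 8 → best response Budget.
Mutual best responses: (Standard, Standard).

The unique pure-strategy Nash equilibrium is (Standard, Standard).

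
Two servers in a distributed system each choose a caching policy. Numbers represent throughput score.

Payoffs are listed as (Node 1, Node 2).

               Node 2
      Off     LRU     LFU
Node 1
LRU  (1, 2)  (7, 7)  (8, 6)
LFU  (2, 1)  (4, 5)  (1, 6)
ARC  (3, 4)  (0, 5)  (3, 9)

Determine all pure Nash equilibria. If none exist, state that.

Pure NE: (LRU, LRU)

Mark each player's best response to every combination of opponents' strategies; a profile where every player is best-responding is a pure Nash equilibrium.
Node 1 against Off: payoffs 1, 2, 3 → best response ARC.
Node 1 against LRU: payoffs 7, 4, 0 → best response LRU.
Node 1 against LFU: payoffs 8, 1, 3 → best response LRU.
Node 2 against LRU: payoffs 2, 7, 6 → best response LRU.
Node 2 against LFU: payoffs 1, 5, 6 → best response LFU.
Node 2 against ARC: payoffs 4, 5, 9 → best response LFU.
Mutual best responses: (LRU, LRU).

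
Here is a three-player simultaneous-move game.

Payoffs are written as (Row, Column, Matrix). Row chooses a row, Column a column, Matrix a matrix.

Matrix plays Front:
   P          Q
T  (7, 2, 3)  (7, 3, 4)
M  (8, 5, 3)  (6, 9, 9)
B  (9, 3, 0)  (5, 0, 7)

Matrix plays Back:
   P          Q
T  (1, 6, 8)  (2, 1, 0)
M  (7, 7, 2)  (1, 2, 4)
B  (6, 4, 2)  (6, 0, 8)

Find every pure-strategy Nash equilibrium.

(T, Q, Front)

(T, P, Front): Row can switch to M (7 → 8). Not NE.
(T, P, Back): Row can switch to M (1 → 7). Not NE.
(T, Q, Front): Row gets 7, best alternative 6; Column gets 3, best alternative 2; Matrix gets 4, best alternative 0. No profitable deviation — NE.
(T, Q, Back): Row can switch to B (2 → 6). Not NE.
(M, P, Front): Row can switch to B (8 → 9). Not NE.
(M, P, Back): Matrix can switch to Front (2 → 3). Not NE.
(M, Q, Front): Row can switch to T (6 → 7). Not NE.
(M, Q, Back): Row can switch to T (1 → 2). Not NE.
(B, P, Front): Matrix can switch to Back (0 → 2). Not NE.
(B, P, Back): Row can switch to M (6 → 7). Not NE.
(B, Q, Front): Row can switch to T (5 → 7). Not NE.
(The remaining 1 profile has a profitable deviation by the same check.)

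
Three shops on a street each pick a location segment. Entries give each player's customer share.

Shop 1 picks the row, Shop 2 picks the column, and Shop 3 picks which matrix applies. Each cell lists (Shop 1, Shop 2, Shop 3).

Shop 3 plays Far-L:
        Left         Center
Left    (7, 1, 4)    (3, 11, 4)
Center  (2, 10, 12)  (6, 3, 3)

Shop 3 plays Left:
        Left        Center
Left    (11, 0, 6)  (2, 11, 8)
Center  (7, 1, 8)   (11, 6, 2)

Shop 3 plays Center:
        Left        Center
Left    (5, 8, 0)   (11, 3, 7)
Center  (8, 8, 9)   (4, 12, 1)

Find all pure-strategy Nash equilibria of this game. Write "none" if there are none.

Mark each player's best response to every combination of opponents' strategies; a profile where every player is best-responding is a pure Nash equilibrium.
Shop 1 against (Left, Far-L): payoffs 7, 2 → best response Left.
Shop 1 against (Left, Left): payoffs 11, 7 → best response Left.
Shop 1 against (Left, Center): payoffs 5, 8 → best response Center.
Shop 1 against (Center, Far-L): payoffs 3, 6 → best response Center.
Shop 1 against (Center, Left): payoffs 2, 11 → best response Center.
Shop 1 against (Center, Center): payoffs 11, 4 → best response Left.
Shop 2 against (Left, Far-L): payoffs 1, 11 → best response Center.
Shop 2 against (Left, Left): payoffs 0, 11 → best response Center.
Shop 2 against (Left, Center): payoffs 8, 3 → best response Left.
Shop 2 against (Center, Far-L): payoffs 10, 3 → best response Left.
Shop 2 against (Center, Left): payoffs 1, 6 → best response Center.
Shop 2 against (Center, Center): payoffs 8, 12 → best response Center.
Shop 3 against (Left, Left): payoffs 4, 6, 0 → best response Left.
Shop 3 against (Left, Center): payoffs 4, 8, 7 → best response Left.
Shop 3 against (Center, Left): payoffs 12, 8, 9 → best response Far-L.
Shop 3 against (Center, Center): payoffs 3, 2, 1 → best response Far-L.
No profile is a mutual best response for all players.

This game has no pure Nash equilibrium.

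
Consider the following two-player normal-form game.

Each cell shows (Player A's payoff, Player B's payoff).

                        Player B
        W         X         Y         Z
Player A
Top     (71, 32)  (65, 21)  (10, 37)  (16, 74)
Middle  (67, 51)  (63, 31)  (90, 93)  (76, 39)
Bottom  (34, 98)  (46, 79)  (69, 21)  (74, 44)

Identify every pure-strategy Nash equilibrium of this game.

The unique pure-strategy Nash equilibrium is (Middle, Y).

Player A against W: payoffs 71, 67, 34 → best response Top.
Player A against X: payoffs 65, 63, 46 → best response Top.
Player A against Y: payoffs 10, 90, 69 → best response Middle.
Player A against Z: payoffs 16, 76, 74 → best response Middle.
Player B against Top: payoffs 32, 21, 37, 74 → best response Z.
Player B against Middle: payoffs 51, 31, 93, 39 → best response Y.
Player B against Bottom: payoffs 98, 79, 21, 44 → best response W.
Mutual best responses: (Middle, Y).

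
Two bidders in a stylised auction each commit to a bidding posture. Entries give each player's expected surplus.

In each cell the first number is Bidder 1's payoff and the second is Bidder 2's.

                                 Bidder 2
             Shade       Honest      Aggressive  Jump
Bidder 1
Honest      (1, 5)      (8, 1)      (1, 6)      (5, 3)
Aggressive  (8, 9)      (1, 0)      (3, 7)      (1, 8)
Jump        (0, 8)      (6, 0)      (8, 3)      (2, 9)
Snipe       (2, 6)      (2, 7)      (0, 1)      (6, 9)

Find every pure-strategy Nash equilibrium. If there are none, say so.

(Aggressive, Shade), (Snipe, Jump)

(Honest, Shade): Bidder 1 can switch to Aggressive (1 → 8). Not NE.
(Honest, Honest): Bidder 2 can switch to Shade (1 → 5). Not NE.
(Honest, Aggressive): Bidder 1 can switch to Aggressive (1 → 3). Not NE.
(Honest, Jump): Bidder 1 can switch to Snipe (5 → 6). Not NE.
(Aggressive, Shade): Bidder 1 gets 8, best alternative 2; Bidder 2 gets 9, best alternative 8. No profitable deviation — NE.
(Aggressive, Honest): Bidder 1 can switch to Honest (1 → 8). Not NE.
(Aggressive, Aggressive): Bidder 1 can switch to Jump (3 → 8). Not NE.
(Aggressive, Jump): Bidder 1 can switch to Honest (1 → 5). Not NE.
(Jump, Shade): Bidder 1 can switch to Honest (0 → 1). Not NE.
(Snipe, Jump): Bidder 1 gets 6, best alternative 5; Bidder 2 gets 9, best alternative 7. No profitable deviation — NE.
(The remaining 6 profiles each have a profitable deviation by the same check.)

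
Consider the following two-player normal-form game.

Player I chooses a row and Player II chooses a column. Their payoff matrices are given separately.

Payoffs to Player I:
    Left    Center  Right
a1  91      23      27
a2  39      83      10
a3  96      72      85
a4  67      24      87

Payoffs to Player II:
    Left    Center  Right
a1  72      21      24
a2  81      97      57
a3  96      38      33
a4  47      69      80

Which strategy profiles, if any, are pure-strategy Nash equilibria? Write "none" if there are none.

Pure-strategy Nash equilibria: (a2, Center) and (a3, Left) and (a4, Right)

Mark each player's best response to every combination of opponents' strategies; a profile where every player is best-responding is a pure Nash equilibrium.
Player I against Left: payoffs 91, 39, 96, 67 → best response a3.
Player I against Center: payoffs 23, 83, 72, 24 → best response a2.
Player I against Right: payoffs 27, 10, 85, 87 → best response a4.
Player II against a1: payoffs 72, 21, 24 → best response Left.
Player II against a2: payoffs 81, 97, 57 → best response Center.
Player II against a3: payoffs 96, 38, 33 → best response Left.
Player II against a4: payoffs 47, 69, 80 → best response Right.
Mutual best responses: (a2, Center); (a3, Left); (a4, Right).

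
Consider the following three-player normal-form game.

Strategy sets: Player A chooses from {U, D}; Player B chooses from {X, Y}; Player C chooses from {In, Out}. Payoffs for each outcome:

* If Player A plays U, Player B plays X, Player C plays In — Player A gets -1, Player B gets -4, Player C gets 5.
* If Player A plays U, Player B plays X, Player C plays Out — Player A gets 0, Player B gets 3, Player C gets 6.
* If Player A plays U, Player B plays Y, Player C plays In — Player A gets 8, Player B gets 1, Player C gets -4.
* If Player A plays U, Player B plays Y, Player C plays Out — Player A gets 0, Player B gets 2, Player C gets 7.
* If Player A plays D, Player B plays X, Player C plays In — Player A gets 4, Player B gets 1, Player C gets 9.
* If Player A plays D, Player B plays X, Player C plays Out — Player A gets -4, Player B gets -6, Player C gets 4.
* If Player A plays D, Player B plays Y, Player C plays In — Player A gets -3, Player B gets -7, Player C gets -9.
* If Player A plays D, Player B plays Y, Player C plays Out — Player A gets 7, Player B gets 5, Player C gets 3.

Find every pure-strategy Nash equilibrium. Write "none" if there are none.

For each player, find the best response to each opponent profile; mutual best responses are the pure NE.
Player A against (X, In): payoffs -1, 4 → best response D.
Player A against (X, Out): payoffs 0, -4 → best response U.
Player A against (Y, In): payoffs 8, -3 → best response U.
Player A against (Y, Out): payoffs 0, 7 → best response D.
Player B against (U, In): payoffs -4, 1 → best response Y.
Player B against (U, Out): payoffs 3, 2 → best response X.
Player B against (D, In): payoffs 1, -7 → best response X.
Player B against (D, Out): payoffs -6, 5 → best response Y.
Player C against (U, X): payoffs 5, 6 → best response Out.
Player C against (U, Y): payoffs -4, 7 → best response Out.
Player C against (D, X): payoffs 9, 4 → best response In.
Player C against (D, Y): payoffs -9, 3 → best response Out.
Mutual best responses: (U, X, Out); (D, X, In); (D, Y, Out).

(U, X, Out), (D, X, In), (D, Y, Out)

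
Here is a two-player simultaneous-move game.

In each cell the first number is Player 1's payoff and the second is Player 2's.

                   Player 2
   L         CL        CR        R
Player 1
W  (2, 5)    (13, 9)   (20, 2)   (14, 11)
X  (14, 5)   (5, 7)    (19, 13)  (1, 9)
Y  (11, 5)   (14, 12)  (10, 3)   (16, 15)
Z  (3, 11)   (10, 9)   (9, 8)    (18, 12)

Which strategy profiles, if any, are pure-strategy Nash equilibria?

Check each profile: it is a Nash equilibrium iff no player can strictly gain by switching unilaterally.
(W, L): Player 1 can switch to X (2 → 14). Not NE.
(W, CL): Player 1 can switch to Y (13 → 14). Not NE.
(W, CR): Player 2 can switch to L (2 → 5). Not NE.
(W, R): Player 1 can switch to Y (14 → 16). Not NE.
(X, L): Player 2 can switch to CL (5 → 7). Not NE.
(X, CL): Player 1 can switch to W (5 → 13). Not NE.
(X, CR): Player 1 can switch to W (19 → 20). Not NE.
(X, R): Player 1 can switch to W (1 → 14). Not NE.
(Y, L): Player 1 can switch to X (11 → 14). Not NE.
(Y, CL): Player 2 can switch to R (12 → 15). Not NE.
(Z, R): Player 1 gets 18, best alternative 16; Player 2 gets 12, best alternative 11. No profitable deviation — NE.
(The remaining 5 profiles each have a profitable deviation by the same check.)

The unique pure-strategy Nash equilibrium is (Z, R).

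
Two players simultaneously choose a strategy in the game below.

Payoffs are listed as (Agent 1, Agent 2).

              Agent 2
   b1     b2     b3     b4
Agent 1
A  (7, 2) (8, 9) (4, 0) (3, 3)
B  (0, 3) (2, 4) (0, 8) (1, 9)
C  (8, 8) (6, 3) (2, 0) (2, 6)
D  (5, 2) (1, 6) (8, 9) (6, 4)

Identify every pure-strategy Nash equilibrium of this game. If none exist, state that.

Agent 1 against b1: payoffs 7, 0, 8, 5 → best response C.
Agent 1 against b2: payoffs 8, 2, 6, 1 → best response A.
Agent 1 against b3: payoffs 4, 0, 2, 8 → best response D.
Agent 1 against b4: payoffs 3, 1, 2, 6 → best response D.
Agent 2 against A: payoffs 2, 9, 0, 3 → best response b2.
Agent 2 against B: payoffs 3, 4, 8, 9 → best response b4.
Agent 2 against C: payoffs 8, 3, 0, 6 → best response b1.
Agent 2 against D: payoffs 2, 6, 9, 4 → best response b3.
Mutual best responses: (A, b2); (C, b1); (D, b3).

Pure-strategy Nash equilibria: (A, b2) and (C, b1) and (D, b3)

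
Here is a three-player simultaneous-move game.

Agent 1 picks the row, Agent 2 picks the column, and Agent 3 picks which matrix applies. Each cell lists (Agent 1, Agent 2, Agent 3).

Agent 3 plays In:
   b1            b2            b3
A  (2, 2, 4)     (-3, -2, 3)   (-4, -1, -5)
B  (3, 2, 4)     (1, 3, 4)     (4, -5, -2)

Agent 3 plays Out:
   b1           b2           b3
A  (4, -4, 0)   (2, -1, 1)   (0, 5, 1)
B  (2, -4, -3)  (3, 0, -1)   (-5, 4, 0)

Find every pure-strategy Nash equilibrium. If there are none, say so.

Pure-strategy Nash equilibria: (A, b3, Out) and (B, b2, In)

Agent 1 against (b1, In): payoffs 2, 3 → best response B.
Agent 1 against (b1, Out): payoffs 4, 2 → best response A.
Agent 1 against (b2, In): payoffs -3, 1 → best response B.
Agent 1 against (b2, Out): payoffs 2, 3 → best response B.
Agent 1 against (b3, In): payoffs -4, 4 → best response B.
Agent 1 against (b3, Out): payoffs 0, -5 → best response A.
Agent 2 against (A, In): payoffs 2, -2, -1 → best response b1.
Agent 2 against (A, Out): payoffs -4, -1, 5 → best response b3.
Agent 2 against (B, In): payoffs 2, 3, -5 → best response b2.
Agent 2 against (B, Out): payoffs -4, 0, 4 → best response b3.
Agent 3 against (A, b1): payoffs 4, 0 → best response In.
Agent 3 against (A, b2): payoffs 3, 1 → best response In.
Agent 3 against (A, b3): payoffs -5, 1 → best response Out.
Agent 3 against (B, b1): payoffs 4, -3 → best response In.
Agent 3 against (B, b2): payoffs 4, -1 → best response In.
Agent 3 against (B, b3): payoffs -2, 0 → best response Out.
Mutual best responses: (A, b3, Out); (B, b2, In).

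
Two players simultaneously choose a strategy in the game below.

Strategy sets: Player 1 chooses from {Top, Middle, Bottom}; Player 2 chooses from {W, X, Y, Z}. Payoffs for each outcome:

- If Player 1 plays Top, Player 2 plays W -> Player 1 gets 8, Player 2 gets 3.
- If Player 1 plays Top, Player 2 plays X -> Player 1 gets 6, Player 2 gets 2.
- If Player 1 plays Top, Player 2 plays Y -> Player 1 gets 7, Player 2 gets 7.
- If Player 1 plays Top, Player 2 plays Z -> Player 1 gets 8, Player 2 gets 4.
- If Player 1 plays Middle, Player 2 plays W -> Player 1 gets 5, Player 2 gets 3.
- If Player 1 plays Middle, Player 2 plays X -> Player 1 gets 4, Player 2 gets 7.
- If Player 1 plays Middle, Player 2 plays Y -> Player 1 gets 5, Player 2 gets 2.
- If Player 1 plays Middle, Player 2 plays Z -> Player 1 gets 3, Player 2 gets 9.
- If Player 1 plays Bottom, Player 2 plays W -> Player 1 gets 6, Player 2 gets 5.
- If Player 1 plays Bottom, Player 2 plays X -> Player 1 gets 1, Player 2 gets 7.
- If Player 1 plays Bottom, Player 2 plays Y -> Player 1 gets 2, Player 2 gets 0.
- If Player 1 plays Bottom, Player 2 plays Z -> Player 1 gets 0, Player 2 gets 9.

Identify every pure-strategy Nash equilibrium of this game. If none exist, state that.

(Top, W): Player 2 can switch to Y (3 → 7). Not NE.
(Top, X): Player 2 can switch to W (2 → 3). Not NE.
(Top, Y): Player 1 gets 7, best alternative 5; Player 2 gets 7, best alternative 4. No profitable deviation — NE.
(Top, Z): Player 2 can switch to Y (4 → 7). Not NE.
(Middle, W): Player 1 can switch to Top (5 → 8). Not NE.
(Middle, X): Player 1 can switch to Top (4 → 6). Not NE.
(Middle, Y): Player 1 can switch to Top (5 → 7). Not NE.
(Middle, Z): Player 1 can switch to Top (3 → 8). Not NE.
(Bottom, W): Player 1 can switch to Top (6 → 8). Not NE.
(Bottom, X): Player 1 can switch to Top (1 → 6). Not NE.
(Bottom, Y): Player 1 can switch to Top (2 → 7). Not NE.
(The remaining 1 profile has a profitable deviation by the same check.)

The unique pure-strategy Nash equilibrium is (Top, Y).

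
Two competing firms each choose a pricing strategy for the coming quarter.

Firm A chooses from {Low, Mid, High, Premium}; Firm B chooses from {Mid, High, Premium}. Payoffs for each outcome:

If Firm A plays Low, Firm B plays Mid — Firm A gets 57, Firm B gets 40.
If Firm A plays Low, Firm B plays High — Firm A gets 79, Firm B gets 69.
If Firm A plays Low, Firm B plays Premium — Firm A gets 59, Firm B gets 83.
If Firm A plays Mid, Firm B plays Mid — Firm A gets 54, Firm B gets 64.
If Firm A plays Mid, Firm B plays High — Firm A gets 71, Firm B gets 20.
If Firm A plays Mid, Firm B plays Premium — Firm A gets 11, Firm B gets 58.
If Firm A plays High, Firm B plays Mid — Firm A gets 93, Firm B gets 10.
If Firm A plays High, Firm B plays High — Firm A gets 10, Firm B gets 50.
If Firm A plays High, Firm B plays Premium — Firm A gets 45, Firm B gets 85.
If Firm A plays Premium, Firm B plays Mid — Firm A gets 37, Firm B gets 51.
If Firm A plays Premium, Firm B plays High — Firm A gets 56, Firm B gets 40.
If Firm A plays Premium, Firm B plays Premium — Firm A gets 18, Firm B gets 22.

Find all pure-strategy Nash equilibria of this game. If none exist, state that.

The unique pure-strategy Nash equilibrium is (Low, Premium).

Mark each player's best response to every combination of opponents' strategies; a profile where every player is best-responding is a pure Nash equilibrium.
Firm A against Mid: payoffs 57, 54, 93, 37 → best response High.
Firm A against High: payoffs 79, 71, 10, 56 → best response Low.
Firm A against Premium: payoffs 59, 11, 45, 18 → best response Low.
Firm B against Low: payoffs 40, 69, 83 → best response Premium.
Firm B against Mid: payoffs 64, 20, 58 → best response Mid.
Firm B against High: payoffs 10, 50, 85 → best response Premium.
Firm B against Premium: payoffs 51, 40, 22 → best response Mid.
Mutual best responses: (Low, Premium).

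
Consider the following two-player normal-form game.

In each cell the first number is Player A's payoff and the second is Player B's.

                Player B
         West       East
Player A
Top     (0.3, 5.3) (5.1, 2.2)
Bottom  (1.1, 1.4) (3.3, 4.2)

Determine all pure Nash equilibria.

none

(Top, West): Player A can switch to Bottom (0.3 → 1.1). Not NE.
(Top, East): Player B can switch to West (2.2 → 5.3). Not NE.
(Bottom, West): Player B can switch to East (1.4 → 4.2). Not NE.
(Bottom, East): Player A can switch to Top (3.3 → 5.1). Not NE.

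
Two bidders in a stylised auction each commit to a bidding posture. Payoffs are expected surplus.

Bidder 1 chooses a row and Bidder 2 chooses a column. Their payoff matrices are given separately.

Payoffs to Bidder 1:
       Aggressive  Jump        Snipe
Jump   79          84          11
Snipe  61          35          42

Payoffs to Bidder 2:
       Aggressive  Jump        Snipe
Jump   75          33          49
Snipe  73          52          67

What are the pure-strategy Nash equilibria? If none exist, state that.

For each player, find the best response to each opponent profile; mutual best responses are the pure NE.
Bidder 1 against Aggressive: payoffs 79, 61 → best response Jump.
Bidder 1 against Jump: payoffs 84, 35 → best response Jump.
Bidder 1 against Snipe: payoffs 11, 42 → best response Snipe.
Bidder 2 against Jump: payoffs 75, 33, 49 → best response Aggressive.
Bidder 2 against Snipe: payoffs 73, 52, 67 → best response Aggressive.
Mutual best responses: (Jump, Aggressive).

(Jump, Aggressive)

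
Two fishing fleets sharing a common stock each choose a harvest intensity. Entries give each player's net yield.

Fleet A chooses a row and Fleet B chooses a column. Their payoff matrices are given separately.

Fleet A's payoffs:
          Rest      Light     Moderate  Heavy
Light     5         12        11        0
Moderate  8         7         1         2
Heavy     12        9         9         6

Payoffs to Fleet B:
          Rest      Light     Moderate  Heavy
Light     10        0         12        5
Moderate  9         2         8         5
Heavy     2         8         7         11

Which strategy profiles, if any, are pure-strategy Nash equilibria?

Check each profile: it is a Nash equilibrium iff no player can strictly gain by switching unilaterally.
(Light, Rest): Fleet A can switch to Moderate (5 → 8). Not NE.
(Light, Light): Fleet B can switch to Rest (0 → 10). Not NE.
(Light, Moderate): Fleet A gets 11, best alternative 9; Fleet B gets 12, best alternative 10. No profitable deviation — NE.
(Light, Heavy): Fleet A can switch to Moderate (0 → 2). Not NE.
(Moderate, Rest): Fleet A can switch to Heavy (8 → 12). Not NE.
(Moderate, Light): Fleet A can switch to Light (7 → 12). Not NE.
(Moderate, Moderate): Fleet A can switch to Light (1 → 11). Not NE.
(Moderate, Heavy): Fleet A can switch to Heavy (2 → 6). Not NE.
(Heavy, Rest): Fleet B can switch to Light (2 → 8). Not NE.
(Heavy, Light): Fleet A can switch to Light (9 → 12). Not NE.
(Heavy, Moderate): Fleet A can switch to Light (9 → 11). Not NE.
(Heavy, Heavy): Fleet A gets 6, best alternative 2; Fleet B gets 11, best alternative 8. No profitable deviation — NE.

(Light, Moderate), (Heavy, Heavy)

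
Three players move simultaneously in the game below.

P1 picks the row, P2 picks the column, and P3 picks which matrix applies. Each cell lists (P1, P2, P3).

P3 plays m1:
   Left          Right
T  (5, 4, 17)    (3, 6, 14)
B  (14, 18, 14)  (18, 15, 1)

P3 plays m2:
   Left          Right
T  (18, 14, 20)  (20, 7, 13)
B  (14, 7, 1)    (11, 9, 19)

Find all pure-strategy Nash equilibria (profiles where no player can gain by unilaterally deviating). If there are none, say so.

(T, Left, m2), (B, Left, m1)

For each player, find the best response to each opponent profile; mutual best responses are the pure NE.
P1 against (Left, m1): payoffs 5, 14 → best response B.
P1 against (Left, m2): payoffs 18, 14 → best response T.
P1 against (Right, m1): payoffs 3, 18 → best response B.
P1 against (Right, m2): payoffs 20, 11 → best response T.
P2 against (T, m1): payoffs 4, 6 → best response Right.
P2 against (T, m2): payoffs 14, 7 → best response Left.
P2 against (B, m1): payoffs 18, 15 → best response Left.
P2 against (B, m2): payoffs 7, 9 → best response Right.
P3 against (T, Left): payoffs 17, 20 → best response m2.
P3 against (T, Right): payoffs 14, 13 → best response m1.
P3 against (B, Left): payoffs 14, 1 → best response m1.
P3 against (B, Right): payoffs 1, 19 → best response m2.
Mutual best responses: (T, Left, m2); (B, Left, m1).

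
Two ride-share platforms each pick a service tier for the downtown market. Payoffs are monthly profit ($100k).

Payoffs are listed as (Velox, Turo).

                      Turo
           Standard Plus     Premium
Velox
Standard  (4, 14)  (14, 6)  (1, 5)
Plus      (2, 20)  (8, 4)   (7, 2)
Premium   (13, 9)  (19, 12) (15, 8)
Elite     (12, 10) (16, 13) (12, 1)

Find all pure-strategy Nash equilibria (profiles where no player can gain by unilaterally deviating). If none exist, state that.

For each strategy profile, look for a profitable unilateral deviation.
(Standard, Standard): Velox can switch to Premium (4 → 13). Not NE.
(Standard, Plus): Velox can switch to Premium (14 → 19). Not NE.
(Standard, Premium): Velox can switch to Plus (1 → 7). Not NE.
(Plus, Standard): Velox can switch to Standard (2 → 4). Not NE.
(Plus, Plus): Velox can switch to Standard (8 → 14). Not NE.
(Plus, Premium): Velox can switch to Premium (7 → 15). Not NE.
(Premium, Standard): Turo can switch to Plus (9 → 12). Not NE.
(Premium, Plus): Velox gets 19, best alternative 16; Turo gets 12, best alternative 9. No profitable deviation — NE.
(Premium, Premium): Turo can switch to Standard (8 → 9). Not NE.
(The remaining 3 profiles each have a profitable deviation by the same check.)

Pure NE: (Premium, Plus)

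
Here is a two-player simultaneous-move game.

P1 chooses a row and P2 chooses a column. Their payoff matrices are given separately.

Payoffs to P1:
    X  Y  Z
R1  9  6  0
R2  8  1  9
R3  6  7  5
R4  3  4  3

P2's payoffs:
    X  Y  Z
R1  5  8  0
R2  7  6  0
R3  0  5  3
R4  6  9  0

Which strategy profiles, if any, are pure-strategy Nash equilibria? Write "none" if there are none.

Pure NE: (R3, Y)

For each player, find the best response to each opponent profile; mutual best responses are the pure NE.
P1 against X: payoffs 9, 8, 6, 3 → best response R1.
P1 against Y: payoffs 6, 1, 7, 4 → best response R3.
P1 against Z: payoffs 0, 9, 5, 3 → best response R2.
P2 against R1: payoffs 5, 8, 0 → best response Y.
P2 against R2: payoffs 7, 6, 0 → best response X.
P2 against R3: payoffs 0, 5, 3 → best response Y.
P2 against R4: payoffs 6, 9, 0 → best response Y.
Mutual best responses: (R3, Y).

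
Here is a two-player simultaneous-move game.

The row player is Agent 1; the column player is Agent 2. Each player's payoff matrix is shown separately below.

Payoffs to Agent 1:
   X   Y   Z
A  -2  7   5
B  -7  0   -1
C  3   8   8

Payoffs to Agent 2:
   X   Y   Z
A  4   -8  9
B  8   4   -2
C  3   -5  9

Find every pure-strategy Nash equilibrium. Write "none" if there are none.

Agent 1 against X: payoffs -2, -7, 3 → best response C.
Agent 1 against Y: payoffs 7, 0, 8 → best response C.
Agent 1 against Z: payoffs 5, -1, 8 → best response C.
Agent 2 against A: payoffs 4, -8, 9 → best response Z.
Agent 2 against B: payoffs 8, 4, -2 → best response X.
Agent 2 against C: payoffs 3, -5, 9 → best response Z.
Mutual best responses: (C, Z).

Pure NE: (C, Z)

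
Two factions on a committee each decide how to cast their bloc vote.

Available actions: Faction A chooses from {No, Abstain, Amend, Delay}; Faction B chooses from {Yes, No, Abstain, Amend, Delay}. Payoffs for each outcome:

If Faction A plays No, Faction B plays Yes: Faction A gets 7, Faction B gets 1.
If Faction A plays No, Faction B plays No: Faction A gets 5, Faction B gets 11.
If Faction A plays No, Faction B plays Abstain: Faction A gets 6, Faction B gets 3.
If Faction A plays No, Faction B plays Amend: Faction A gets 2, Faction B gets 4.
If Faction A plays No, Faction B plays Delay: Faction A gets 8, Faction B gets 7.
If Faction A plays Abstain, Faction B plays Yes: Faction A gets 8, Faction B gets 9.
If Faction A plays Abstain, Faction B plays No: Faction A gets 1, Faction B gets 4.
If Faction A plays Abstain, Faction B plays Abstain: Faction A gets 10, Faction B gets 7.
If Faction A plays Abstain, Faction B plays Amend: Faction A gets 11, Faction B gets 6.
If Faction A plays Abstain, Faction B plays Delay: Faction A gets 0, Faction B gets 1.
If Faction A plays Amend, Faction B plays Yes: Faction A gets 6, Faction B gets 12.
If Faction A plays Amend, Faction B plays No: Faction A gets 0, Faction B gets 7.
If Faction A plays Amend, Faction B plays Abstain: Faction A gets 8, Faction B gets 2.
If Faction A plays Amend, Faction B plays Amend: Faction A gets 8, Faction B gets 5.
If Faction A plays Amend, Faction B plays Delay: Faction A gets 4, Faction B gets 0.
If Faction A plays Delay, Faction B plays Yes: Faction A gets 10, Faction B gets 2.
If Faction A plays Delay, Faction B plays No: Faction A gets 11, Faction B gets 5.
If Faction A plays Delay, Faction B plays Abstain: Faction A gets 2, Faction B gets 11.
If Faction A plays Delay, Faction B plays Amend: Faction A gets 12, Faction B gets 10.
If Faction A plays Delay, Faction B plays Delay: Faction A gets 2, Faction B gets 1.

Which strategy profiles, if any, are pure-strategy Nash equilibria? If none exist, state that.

For each player, find the best response to each opponent profile; mutual best responses are the pure NE.
Faction A against Yes: payoffs 7, 8, 6, 10 → best response Delay.
Faction A against No: payoffs 5, 1, 0, 11 → best response Delay.
Faction A against Abstain: payoffs 6, 10, 8, 2 → best response Abstain.
Faction A against Amend: payoffs 2, 11, 8, 12 → best response Delay.
Faction A against Delay: payoffs 8, 0, 4, 2 → best response No.
Faction B against No: payoffs 1, 11, 3, 4, 7 → best response No.
Faction B against Abstain: payoffs 9, 4, 7, 6, 1 → best response Yes.
Faction B against Amend: payoffs 12, 7, 2, 5, 0 → best response Yes.
Faction B against Delay: payoffs 2, 5, 11, 10, 1 → best response Abstain.
No profile is a mutual best response for all players.

No pure-strategy Nash equilibrium.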